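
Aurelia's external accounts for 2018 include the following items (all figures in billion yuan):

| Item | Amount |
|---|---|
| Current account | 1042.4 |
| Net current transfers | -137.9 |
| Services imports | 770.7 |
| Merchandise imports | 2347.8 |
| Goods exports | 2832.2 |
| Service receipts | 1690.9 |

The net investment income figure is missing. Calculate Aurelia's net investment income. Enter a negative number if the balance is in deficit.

Current account = goods balance + services balance + net primary income + net secondary income
Sum of the known components = 1266.7
Net investment income = CA - (known components) = 1042.4 - 1266.7 = -224.3

-224.3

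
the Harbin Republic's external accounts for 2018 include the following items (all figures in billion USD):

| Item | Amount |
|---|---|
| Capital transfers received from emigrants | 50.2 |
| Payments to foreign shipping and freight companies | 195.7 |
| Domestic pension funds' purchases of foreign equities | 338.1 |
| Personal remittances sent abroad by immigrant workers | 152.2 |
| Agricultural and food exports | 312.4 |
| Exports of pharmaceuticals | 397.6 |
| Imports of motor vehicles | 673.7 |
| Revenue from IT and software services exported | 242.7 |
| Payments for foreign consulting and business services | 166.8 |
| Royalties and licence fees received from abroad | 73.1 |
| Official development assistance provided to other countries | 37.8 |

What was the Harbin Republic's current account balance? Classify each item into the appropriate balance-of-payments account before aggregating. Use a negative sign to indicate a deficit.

-200.4

Goods: 312.4 - 673.7 + 397.6 = 36.3
Services: 242.7 - 195.7 + 73.1 - 166.8 = -46.7
Secondary income: -37.8 - 152.2 = -190.0
Current account = 36.3 + (-46.7) + (-190.0) = -200.4
(Excluded from the current account — capital account: capital transfers received from emigrants 50.2; financial account: domestic pension funds' purchases of foreign equities 338.1.)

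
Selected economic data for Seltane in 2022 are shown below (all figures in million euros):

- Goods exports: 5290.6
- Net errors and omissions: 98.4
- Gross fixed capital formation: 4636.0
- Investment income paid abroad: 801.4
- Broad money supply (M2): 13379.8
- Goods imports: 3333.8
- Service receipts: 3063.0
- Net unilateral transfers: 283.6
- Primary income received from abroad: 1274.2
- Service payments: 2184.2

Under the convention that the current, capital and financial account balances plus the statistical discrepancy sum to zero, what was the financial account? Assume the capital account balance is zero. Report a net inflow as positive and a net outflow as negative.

Goods balance = 5290.6 - 3333.8 = 1956.8
Services balance = 3063.0 - 2184.2 = 878.8
Trade balance (goods + services) = 1956.8 + 878.8 = 2835.6
Net primary income = 1274.2 - 801.4 = 472.8
Net secondary income = 283.6
Current account = 2835.6 + 472.8 + 283.6 = 3592.0
Financial account = -(3592.0 + 98.4) = -3690.4

-3690.4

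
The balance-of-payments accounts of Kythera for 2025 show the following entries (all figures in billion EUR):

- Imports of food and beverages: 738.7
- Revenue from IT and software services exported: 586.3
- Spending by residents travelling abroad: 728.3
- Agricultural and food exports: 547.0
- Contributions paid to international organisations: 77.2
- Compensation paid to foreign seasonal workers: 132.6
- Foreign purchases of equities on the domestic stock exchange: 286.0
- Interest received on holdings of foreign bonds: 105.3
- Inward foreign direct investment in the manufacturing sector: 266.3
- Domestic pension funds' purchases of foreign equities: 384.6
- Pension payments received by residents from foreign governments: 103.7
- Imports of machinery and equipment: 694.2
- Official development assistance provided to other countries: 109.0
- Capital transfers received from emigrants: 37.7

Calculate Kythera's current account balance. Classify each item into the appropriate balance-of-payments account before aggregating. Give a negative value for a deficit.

-1137.7

Goods: -694.2 + 547.0 - 738.7 = -885.9
Services: 586.3 - 728.3 = -142.0
Primary income: -132.6 + 105.3 = -27.3
Secondary income: 103.7 - 77.2 - 109.0 = -82.5
Current account = (-885.9) + (-142.0) + (-27.3) + (-82.5) = -1137.7
(Excluded from the current account — financial account: foreign purchases of equities on the domestic stock exchange 286.0, inward foreign direct investment in the manufacturing sector 266.3, domestic pension funds' purchases of foreign equities 384.6; capital account: capital transfers received from emigrants 37.7.)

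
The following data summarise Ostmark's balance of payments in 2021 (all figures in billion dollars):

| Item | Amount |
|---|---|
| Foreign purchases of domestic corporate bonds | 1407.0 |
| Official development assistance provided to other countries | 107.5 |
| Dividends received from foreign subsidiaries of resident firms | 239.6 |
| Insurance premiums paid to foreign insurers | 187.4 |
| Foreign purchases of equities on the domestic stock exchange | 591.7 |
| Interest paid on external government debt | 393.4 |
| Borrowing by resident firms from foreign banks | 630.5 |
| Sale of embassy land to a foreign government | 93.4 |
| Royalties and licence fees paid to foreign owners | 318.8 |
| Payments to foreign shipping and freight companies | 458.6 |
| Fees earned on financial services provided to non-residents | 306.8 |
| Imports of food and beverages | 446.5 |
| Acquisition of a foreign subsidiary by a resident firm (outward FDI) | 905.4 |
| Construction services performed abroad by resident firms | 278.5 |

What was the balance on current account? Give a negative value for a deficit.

Goods: -446.5
Services: -458.6 - 187.4 + 278.5 - 318.8 + 306.8 = -379.5
Primary income: 239.6 - 393.4 = -153.8
Secondary income: -107.5
Current account = (-446.5) + (-379.5) + (-153.8) + (-107.5) = -1087.3
(Excluded from the current account — financial account: foreign purchases of domestic corporate bonds 1407.0, foreign purchases of equities on the domestic stock exchange 591.7, borrowing by resident firms from foreign banks 630.5, acquisition of a foreign subsidiary by a resident firm (outward FDI) 905.4; capital account: sale of embassy land to a foreign government 93.4.)

-1087.3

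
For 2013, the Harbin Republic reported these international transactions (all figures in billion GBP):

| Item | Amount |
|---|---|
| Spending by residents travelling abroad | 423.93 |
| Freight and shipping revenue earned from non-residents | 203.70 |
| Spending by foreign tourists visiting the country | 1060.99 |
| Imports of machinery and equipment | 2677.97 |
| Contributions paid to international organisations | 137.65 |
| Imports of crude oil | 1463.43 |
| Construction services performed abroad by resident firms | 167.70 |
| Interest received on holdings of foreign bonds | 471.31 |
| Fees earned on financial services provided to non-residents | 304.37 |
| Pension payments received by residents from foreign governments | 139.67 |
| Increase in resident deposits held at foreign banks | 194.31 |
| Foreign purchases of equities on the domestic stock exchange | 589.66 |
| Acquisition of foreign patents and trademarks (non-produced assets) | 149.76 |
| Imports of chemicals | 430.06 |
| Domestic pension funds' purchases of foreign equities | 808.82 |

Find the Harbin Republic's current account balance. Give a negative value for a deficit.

-2785.30

Goods: -430.06 - 1463.43 - 2677.97 = -4571.46
Services: 167.70 + 304.37 + 203.70 - 423.93 + 1060.99 = 1312.83
Primary income: 471.31
Secondary income: -137.65 + 139.67 = 2.02
Current account = (-4571.46) + 1312.83 + 471.31 + 2.02 = -2785.30
(Excluded from the current account — financial account: increase in resident deposits held at foreign banks 194.31, foreign purchases of equities on the domestic stock exchange 589.66, domestic pension funds' purchases of foreign equities 808.82; capital account: acquisition of foreign patents and trademarks (non-produced assets) 149.76.)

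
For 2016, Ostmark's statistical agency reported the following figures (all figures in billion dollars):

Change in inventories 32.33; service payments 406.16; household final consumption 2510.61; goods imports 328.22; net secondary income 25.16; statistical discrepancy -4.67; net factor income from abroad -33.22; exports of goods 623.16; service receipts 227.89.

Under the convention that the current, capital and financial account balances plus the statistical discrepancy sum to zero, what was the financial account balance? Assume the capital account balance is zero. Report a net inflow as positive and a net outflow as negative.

-103.94

Goods balance = 623.16 - 328.22 = 294.94
Services balance = 227.89 - 406.16 = -178.27
Trade balance (goods + services) = 294.94 + (-178.27) = 116.67
Net primary income = -33.22
Net secondary income = 25.16
Current account = 116.67 + (-33.22) + 25.16 = 108.61
Financial account = -(108.61 + (-4.67)) = -103.94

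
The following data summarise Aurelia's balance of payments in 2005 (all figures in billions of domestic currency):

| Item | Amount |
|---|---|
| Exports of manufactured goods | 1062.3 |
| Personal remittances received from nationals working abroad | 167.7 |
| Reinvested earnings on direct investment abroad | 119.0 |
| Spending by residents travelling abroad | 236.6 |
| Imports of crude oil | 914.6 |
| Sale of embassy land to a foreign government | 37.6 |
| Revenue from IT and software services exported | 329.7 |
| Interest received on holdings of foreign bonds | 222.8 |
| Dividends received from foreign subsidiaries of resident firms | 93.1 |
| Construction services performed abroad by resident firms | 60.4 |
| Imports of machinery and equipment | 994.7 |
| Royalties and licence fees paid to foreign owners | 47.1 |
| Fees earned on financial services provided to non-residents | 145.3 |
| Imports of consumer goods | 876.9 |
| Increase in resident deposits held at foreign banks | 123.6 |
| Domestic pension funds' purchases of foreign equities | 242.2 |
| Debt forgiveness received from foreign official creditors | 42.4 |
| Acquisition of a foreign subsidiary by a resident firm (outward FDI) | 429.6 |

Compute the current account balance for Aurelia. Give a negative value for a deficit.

Goods: -876.9 + 1062.3 - 994.7 - 914.6 = -1723.9
Services: -47.1 + 329.7 - 236.6 + 145.3 + 60.4 = 251.7
Primary income: 93.1 + 222.8 + 119.0 = 434.9
Secondary income: 167.7
Current account = (-1723.9) + 251.7 + 434.9 + 167.7 = -869.6
(Excluded from the current account — capital account: sale of embassy land to a foreign government 37.6, debt forgiveness received from foreign official creditors 42.4; financial account: increase in resident deposits held at foreign banks 123.6, domestic pension funds' purchases of foreign equities 242.2, acquisition of a foreign subsidiary by a resident firm (outward FDI) 429.6.)

-869.6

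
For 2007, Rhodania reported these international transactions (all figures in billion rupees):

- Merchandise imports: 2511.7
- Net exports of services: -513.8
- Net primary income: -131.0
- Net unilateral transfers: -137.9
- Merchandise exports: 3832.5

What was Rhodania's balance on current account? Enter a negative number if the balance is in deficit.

538.1

Goods balance = 3832.5 - 2511.7 = 1320.8
Services balance = -513.8
Trade balance (goods + services) = 1320.8 + (-513.8) = 807.0
Net primary income = -131.0
Net secondary income = -137.9
Current account = 807.0 + (-131.0) + (-137.9) = 538.1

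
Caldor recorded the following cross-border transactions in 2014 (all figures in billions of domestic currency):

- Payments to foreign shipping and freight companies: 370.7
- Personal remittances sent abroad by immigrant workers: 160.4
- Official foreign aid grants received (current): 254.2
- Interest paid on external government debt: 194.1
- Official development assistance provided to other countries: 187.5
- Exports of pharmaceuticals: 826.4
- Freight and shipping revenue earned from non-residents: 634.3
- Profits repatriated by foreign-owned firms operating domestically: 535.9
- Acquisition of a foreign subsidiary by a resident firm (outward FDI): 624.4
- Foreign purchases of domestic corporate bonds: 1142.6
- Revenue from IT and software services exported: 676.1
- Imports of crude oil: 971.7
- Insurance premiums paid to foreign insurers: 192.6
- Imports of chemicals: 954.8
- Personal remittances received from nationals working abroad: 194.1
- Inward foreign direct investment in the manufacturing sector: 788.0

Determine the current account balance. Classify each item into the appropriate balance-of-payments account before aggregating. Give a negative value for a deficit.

Goods: -971.7 + 826.4 - 954.8 = -1100.1
Services: 676.1 + 634.3 - 370.7 - 192.6 = 747.1
Primary income: -535.9 - 194.1 = -730.0
Secondary income: 194.1 - 187.5 + 254.2 - 160.4 = 100.4
Current account = (-1100.1) + 747.1 + (-730.0) + 100.4 = -982.6
(Excluded from the current account — financial account: acquisition of a foreign subsidiary by a resident firm (outward FDI) 624.4, foreign purchases of domestic corporate bonds 1142.6, inward foreign direct investment in the manufacturing sector 788.0.)

-982.6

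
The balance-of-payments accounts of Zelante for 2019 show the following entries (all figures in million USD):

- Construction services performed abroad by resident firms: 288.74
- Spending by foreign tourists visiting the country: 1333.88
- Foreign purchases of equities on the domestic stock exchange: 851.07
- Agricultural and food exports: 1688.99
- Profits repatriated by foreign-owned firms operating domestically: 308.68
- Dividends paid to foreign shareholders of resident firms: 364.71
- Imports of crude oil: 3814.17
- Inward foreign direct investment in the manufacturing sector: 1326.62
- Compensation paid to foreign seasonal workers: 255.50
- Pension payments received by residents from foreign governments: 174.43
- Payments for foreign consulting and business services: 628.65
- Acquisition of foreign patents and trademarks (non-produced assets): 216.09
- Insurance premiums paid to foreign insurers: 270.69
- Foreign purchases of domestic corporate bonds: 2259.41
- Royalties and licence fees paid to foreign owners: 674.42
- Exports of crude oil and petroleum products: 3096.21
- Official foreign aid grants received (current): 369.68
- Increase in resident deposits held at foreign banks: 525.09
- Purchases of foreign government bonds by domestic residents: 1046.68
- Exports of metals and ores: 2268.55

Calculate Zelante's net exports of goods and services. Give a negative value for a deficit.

Goods: 2268.55 - 3814.17 + 3096.21 + 1688.99 = 3239.58
Services: -674.42 - 270.69 + 1333.88 - 628.65 + 288.74 = 48.86
Trade balance = 3239.58 + 48.86 = 3288.44
(Excluded from the trade balance — financial account: foreign purchases of equities on the domestic stock exchange 851.07, inward foreign direct investment in the manufacturing sector 1326.62, foreign purchases of domestic corporate bonds 2259.41, increase in resident deposits held at foreign banks 525.09, purchases of foreign government bonds by domestic residents 1046.68; primary income: profits repatriated by foreign-owned firms operating domestically 308.68, dividends paid to foreign shareholders of resident firms 364.71, compensation paid to foreign seasonal workers 255.50; secondary income: pension payments received by residents from foreign governments 174.43, official foreign aid grants received (current) 369.68; capital account: acquisition of foreign patents and trademarks (non-produced assets) 216.09.)

3288.44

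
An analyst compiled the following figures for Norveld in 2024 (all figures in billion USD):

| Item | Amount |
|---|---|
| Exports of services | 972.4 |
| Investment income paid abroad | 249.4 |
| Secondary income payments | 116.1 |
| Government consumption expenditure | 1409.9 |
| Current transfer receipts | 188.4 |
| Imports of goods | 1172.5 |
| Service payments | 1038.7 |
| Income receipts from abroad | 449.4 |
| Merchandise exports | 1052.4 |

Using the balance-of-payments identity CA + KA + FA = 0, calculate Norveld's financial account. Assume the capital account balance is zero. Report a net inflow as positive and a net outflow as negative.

-85.9

Goods balance = 1052.4 - 1172.5 = -120.1
Services balance = 972.4 - 1038.7 = -66.3
Trade balance (goods + services) = -120.1 + (-66.3) = -186.4
Net primary income = 449.4 - 249.4 = 200.0
Net secondary income = 188.4 - 116.1 = 72.3
Current account = -186.4 + 200.0 + 72.3 = 85.9
Financial account = -(85.9) = -85.9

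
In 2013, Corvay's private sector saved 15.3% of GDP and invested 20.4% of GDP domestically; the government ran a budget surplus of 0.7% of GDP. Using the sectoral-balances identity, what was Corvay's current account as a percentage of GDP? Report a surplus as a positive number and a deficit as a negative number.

-4.4

By the sectoral-balances identity, CA = (S_private - I) + (T - G).
Private balance = 15.3 - 20.4 = -5.1
Government balance (T - G) = 0.7
CA = -5.1 + 0.7 = -4.4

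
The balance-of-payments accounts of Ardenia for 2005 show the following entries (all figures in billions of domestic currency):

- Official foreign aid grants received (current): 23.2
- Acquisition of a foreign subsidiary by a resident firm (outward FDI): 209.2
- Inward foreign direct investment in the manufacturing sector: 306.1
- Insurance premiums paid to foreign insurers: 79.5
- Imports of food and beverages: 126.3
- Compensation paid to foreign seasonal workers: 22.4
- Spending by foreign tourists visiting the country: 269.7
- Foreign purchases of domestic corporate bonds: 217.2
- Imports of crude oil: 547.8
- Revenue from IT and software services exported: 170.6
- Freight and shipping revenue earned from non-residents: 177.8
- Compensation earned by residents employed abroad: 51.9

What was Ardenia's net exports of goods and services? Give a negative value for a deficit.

Goods: -126.3 - 547.8 = -674.1
Services: 269.7 + 177.8 + 170.6 - 79.5 = 538.6
Trade balance = -674.1 + 538.6 = -135.5
(Excluded from the trade balance — secondary income: official foreign aid grants received (current) 23.2; financial account: acquisition of a foreign subsidiary by a resident firm (outward FDI) 209.2, inward foreign direct investment in the manufacturing sector 306.1, foreign purchases of domestic corporate bonds 217.2; primary income: compensation paid to foreign seasonal workers 22.4, compensation earned by residents employed abroad 51.9.)

-135.5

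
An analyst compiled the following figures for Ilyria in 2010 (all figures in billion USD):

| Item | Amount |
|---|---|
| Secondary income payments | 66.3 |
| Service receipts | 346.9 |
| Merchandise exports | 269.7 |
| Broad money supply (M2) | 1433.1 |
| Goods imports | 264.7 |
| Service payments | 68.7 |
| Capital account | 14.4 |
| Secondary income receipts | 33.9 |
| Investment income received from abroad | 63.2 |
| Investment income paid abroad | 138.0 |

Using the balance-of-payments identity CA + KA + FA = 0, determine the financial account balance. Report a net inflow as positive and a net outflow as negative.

Goods balance = 269.7 - 264.7 = 5.0
Services balance = 346.9 - 68.7 = 278.2
Trade balance (goods + services) = 5.0 + 278.2 = 283.2
Net primary income = 63.2 - 138.0 = -74.8
Net secondary income = 33.9 - 66.3 = -32.4
Current account = 283.2 + (-74.8) + (-32.4) = 176.0
Financial account = -(176.0 + 14.4) = -190.4

-190.4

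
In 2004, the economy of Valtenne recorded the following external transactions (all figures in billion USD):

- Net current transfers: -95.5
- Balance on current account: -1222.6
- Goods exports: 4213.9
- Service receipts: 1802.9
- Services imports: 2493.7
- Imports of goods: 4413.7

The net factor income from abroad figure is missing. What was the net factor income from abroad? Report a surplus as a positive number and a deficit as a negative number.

-236.5

Current account = goods balance + services balance + net primary income + net secondary income
Sum of the known components = -986.1
Net factor income from abroad = CA - (known components) = -1222.6 - (-986.1) = -236.5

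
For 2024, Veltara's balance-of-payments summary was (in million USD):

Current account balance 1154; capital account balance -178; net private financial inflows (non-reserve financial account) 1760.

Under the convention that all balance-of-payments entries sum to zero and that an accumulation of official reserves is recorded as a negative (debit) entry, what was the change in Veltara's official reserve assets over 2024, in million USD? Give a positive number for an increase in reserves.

Official reserve transactions balance = -(1154 + (-178) + 1760) = -2736
An accumulation of reserves is recorded as a debit (negative entry), so the change in the stock of reserves is the negative of that balance.
Change in official reserves = -(-2736) = 2736

2736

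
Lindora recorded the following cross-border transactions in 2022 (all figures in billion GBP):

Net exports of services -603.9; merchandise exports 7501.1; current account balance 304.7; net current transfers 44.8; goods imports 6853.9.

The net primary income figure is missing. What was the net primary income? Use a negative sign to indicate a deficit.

Current account = goods balance + services balance + net primary income + net secondary income
Sum of the known components = 88.1
Net primary income = CA - (known components) = 304.7 - 88.1 = 216.6

216.6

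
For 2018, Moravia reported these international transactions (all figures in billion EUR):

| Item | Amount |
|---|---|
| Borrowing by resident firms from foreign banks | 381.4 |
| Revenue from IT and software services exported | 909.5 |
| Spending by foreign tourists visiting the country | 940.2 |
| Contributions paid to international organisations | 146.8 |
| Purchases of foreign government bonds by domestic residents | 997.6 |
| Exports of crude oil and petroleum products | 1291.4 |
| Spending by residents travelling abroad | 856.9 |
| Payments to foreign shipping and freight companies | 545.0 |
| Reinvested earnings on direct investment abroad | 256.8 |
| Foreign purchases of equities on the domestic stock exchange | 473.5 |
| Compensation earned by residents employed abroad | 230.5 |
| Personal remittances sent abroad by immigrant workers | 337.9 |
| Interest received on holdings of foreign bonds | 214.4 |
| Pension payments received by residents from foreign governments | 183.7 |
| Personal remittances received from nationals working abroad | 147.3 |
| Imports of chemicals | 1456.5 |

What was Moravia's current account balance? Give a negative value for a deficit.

830.7

Goods: -1456.5 + 1291.4 = -165.1
Services: 940.2 + 909.5 - 545.0 - 856.9 = 447.8
Primary income: 214.4 + 230.5 + 256.8 = 701.7
Secondary income: -337.9 + 147.3 - 146.8 + 183.7 = -153.7
Current account = (-165.1) + 447.8 + 701.7 + (-153.7) = 830.7
(Excluded from the current account — financial account: borrowing by resident firms from foreign banks 381.4, purchases of foreign government bonds by domestic residents 997.6, foreign purchases of equities on the domestic stock exchange 473.5.)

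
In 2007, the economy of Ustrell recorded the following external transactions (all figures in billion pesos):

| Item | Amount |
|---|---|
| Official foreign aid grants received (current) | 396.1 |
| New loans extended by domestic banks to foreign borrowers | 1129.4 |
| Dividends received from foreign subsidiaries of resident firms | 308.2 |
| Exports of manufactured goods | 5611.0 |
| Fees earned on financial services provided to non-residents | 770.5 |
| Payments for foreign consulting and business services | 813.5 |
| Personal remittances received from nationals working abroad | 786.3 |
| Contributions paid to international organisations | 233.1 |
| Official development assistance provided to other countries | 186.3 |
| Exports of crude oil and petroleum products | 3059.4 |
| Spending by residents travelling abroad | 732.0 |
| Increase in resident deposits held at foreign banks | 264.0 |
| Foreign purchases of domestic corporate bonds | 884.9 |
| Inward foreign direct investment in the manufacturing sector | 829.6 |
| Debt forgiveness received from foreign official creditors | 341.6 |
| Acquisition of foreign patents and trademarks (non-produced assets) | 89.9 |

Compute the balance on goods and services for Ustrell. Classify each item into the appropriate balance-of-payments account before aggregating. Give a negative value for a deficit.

Goods: 3059.4 + 5611.0 = 8670.4
Services: -732.0 - 813.5 + 770.5 = -775.0
Trade balance = 8670.4 + (-775.0) = 7895.4
(Excluded from the trade balance — secondary income: official foreign aid grants received (current) 396.1, personal remittances received from nationals working abroad 786.3, contributions paid to international organisations 233.1, official development assistance provided to other countries 186.3; financial account: new loans extended by domestic banks to foreign borrowers 1129.4, increase in resident deposits held at foreign banks 264.0, foreign purchases of domestic corporate bonds 884.9, inward foreign direct investment in the manufacturing sector 829.6; primary income: dividends received from foreign subsidiaries of resident firms 308.2; capital account: debt forgiveness received from foreign official creditors 341.6, acquisition of foreign patents and trademarks (non-produced assets) 89.9.)

7895.4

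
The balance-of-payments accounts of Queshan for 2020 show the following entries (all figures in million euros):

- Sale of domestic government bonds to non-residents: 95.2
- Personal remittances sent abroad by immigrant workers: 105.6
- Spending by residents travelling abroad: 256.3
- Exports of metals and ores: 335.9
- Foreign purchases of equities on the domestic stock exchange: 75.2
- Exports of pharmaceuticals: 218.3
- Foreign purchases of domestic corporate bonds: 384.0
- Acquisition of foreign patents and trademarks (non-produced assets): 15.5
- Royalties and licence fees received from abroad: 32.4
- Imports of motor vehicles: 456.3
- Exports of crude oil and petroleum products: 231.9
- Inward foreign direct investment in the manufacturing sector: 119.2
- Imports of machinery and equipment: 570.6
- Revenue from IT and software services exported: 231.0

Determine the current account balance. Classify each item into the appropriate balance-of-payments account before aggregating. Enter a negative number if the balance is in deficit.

-339.3

Goods: 231.9 + 218.3 - 456.3 - 570.6 + 335.9 = -240.8
Services: 32.4 - 256.3 + 231.0 = 7.1
Secondary income: -105.6
Current account = (-240.8) + 7.1 + (-105.6) = -339.3
(Excluded from the current account — financial account: sale of domestic government bonds to non-residents 95.2, foreign purchases of equities on the domestic stock exchange 75.2, foreign purchases of domestic corporate bonds 384.0, inward foreign direct investment in the manufacturing sector 119.2; capital account: acquisition of foreign patents and trademarks (non-produced assets) 15.5.)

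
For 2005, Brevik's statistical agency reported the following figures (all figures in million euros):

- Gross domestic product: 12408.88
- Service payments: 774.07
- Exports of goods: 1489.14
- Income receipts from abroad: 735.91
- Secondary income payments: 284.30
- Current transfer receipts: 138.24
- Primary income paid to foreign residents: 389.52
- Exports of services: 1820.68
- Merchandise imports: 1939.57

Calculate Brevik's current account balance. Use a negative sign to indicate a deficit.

796.51

Goods balance = 1489.14 - 1939.57 = -450.43
Services balance = 1820.68 - 774.07 = 1046.61
Trade balance (goods + services) = -450.43 + 1046.61 = 596.18
Net primary income = 735.91 - 389.52 = 346.39
Net secondary income = 138.24 - 284.30 = -146.06
Current account = 596.18 + 346.39 + (-146.06) = 796.51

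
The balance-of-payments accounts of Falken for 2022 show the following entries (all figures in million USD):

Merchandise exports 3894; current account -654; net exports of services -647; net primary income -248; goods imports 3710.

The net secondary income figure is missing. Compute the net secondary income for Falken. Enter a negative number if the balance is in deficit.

57

Current account = goods balance + services balance + net primary income + net secondary income
Sum of the known components = -711
Net secondary income = CA - (known components) = -654 - (-711) = 57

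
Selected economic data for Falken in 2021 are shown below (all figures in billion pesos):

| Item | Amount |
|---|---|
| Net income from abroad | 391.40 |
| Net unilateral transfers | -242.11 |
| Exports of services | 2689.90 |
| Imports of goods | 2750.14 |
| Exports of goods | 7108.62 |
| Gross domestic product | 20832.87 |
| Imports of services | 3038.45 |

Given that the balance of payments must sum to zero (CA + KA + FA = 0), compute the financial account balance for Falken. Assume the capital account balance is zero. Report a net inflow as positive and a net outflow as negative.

Goods balance = 7108.62 - 2750.14 = 4358.48
Services balance = 2689.90 - 3038.45 = -348.55
Trade balance (goods + services) = 4358.48 + (-348.55) = 4009.93
Net primary income = 391.40
Net secondary income = -242.11
Current account = 4009.93 + 391.40 + (-242.11) = 4159.22
Financial account = -(4159.22) = -4159.22

-4159.22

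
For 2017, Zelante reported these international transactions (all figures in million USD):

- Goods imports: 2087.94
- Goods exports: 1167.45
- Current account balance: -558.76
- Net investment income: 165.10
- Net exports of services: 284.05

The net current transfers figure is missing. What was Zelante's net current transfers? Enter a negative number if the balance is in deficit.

Current account = goods balance + services balance + net primary income + net secondary income
Sum of the known components = -471.34
Net current transfers = CA - (known components) = -558.76 - (-471.34) = -87.42

-87.42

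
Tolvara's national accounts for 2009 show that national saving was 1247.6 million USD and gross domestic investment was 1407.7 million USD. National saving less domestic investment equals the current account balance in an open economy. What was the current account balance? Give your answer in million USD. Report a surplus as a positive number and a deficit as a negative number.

CA = S - I = 1247.6 - 1407.7 = -160.1

-160.1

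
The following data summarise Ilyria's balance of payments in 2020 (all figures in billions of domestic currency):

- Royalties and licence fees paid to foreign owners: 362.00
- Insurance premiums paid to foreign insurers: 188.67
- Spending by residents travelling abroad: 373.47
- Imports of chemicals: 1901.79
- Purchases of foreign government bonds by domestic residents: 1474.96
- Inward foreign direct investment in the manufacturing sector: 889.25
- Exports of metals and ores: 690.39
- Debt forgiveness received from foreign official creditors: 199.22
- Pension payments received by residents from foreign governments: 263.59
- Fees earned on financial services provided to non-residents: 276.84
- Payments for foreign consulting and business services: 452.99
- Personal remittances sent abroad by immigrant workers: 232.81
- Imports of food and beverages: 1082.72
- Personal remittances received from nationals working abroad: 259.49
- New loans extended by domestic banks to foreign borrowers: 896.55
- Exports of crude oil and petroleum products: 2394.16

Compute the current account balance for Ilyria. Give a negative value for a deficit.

Goods: 2394.16 - 1901.79 + 690.39 - 1082.72 = 100.04
Services: -188.67 + 276.84 - 373.47 - 362.00 - 452.99 = -1100.29
Secondary income: 259.49 - 232.81 + 263.59 = 290.27
Current account = 100.04 + (-1100.29) + 290.27 = -709.98
(Excluded from the current account — financial account: purchases of foreign government bonds by domestic residents 1474.96, inward foreign direct investment in the manufacturing sector 889.25, new loans extended by domestic banks to foreign borrowers 896.55; capital account: debt forgiveness received from foreign official creditors 199.22.)

-709.98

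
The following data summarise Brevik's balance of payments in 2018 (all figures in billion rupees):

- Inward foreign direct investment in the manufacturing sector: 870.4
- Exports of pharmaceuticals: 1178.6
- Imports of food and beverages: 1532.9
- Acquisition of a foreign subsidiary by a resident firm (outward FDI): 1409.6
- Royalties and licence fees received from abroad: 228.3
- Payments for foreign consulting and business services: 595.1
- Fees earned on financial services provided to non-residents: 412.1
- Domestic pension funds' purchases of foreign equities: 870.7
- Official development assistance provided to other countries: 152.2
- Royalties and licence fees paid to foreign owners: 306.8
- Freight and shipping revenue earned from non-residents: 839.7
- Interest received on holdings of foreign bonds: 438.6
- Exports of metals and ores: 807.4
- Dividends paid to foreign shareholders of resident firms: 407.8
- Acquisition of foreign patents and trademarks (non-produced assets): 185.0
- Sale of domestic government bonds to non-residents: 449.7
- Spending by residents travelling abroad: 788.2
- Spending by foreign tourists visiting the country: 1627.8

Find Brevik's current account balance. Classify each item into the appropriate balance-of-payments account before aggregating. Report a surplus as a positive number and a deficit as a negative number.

1749.5

Goods: 807.4 + 1178.6 - 1532.9 = 453.1
Services: 412.1 + 839.7 + 1627.8 - 595.1 + 228.3 - 788.2 - 306.8 = 1417.8
Primary income: -407.8 + 438.6 = 30.8
Secondary income: -152.2
Current account = 453.1 + 1417.8 + 30.8 + (-152.2) = 1749.5
(Excluded from the current account — financial account: inward foreign direct investment in the manufacturing sector 870.4, acquisition of a foreign subsidiary by a resident firm (outward FDI) 1409.6, domestic pension funds' purchases of foreign equities 870.7, sale of domestic government bonds to non-residents 449.7; capital account: acquisition of foreign patents and trademarks (non-produced assets) 185.0.)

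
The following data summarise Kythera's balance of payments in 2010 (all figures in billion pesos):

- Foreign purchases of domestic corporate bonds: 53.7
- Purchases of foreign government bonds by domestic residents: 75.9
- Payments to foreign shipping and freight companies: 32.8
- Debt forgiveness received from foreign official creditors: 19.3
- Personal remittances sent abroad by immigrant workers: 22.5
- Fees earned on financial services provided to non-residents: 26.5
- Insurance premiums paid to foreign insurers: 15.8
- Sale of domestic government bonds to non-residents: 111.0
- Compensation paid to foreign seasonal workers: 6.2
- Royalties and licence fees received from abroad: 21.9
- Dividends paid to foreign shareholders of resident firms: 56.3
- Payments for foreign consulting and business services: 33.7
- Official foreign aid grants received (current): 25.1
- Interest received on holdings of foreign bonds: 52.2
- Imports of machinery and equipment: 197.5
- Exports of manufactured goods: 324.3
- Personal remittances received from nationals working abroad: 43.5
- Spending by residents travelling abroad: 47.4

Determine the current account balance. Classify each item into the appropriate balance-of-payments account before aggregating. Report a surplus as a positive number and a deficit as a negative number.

Goods: -197.5 + 324.3 = 126.8
Services: -47.4 + 21.9 - 15.8 - 33.7 + 26.5 - 32.8 = -81.3
Primary income: 52.2 - 6.2 - 56.3 = -10.3
Secondary income: 25.1 - 22.5 + 43.5 = 46.1
Current account = 126.8 + (-81.3) + (-10.3) + 46.1 = 81.3
(Excluded from the current account — financial account: foreign purchases of domestic corporate bonds 53.7, purchases of foreign government bonds by domestic residents 75.9, sale of domestic government bonds to non-residents 111.0; capital account: debt forgiveness received from foreign official creditors 19.3.)

81.3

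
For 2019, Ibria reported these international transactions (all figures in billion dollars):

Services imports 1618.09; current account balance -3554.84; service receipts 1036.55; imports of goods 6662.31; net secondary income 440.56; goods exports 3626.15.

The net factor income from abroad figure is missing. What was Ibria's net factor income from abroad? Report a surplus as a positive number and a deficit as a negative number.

-377.70

Current account = goods balance + services balance + net primary income + net secondary income
Sum of the known components = -3177.14
Net factor income from abroad = CA - (known components) = -3554.84 - (-3177.14) = -377.70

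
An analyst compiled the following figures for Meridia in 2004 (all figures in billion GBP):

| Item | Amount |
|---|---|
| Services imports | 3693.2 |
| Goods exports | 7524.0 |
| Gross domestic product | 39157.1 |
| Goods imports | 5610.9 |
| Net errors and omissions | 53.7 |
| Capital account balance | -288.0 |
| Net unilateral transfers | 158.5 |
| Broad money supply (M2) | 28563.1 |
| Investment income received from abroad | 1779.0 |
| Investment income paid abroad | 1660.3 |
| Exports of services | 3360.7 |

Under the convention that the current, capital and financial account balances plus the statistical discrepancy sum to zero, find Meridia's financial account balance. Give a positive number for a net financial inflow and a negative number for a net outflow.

-1623.5

Goods balance = 7524.0 - 5610.9 = 1913.1
Services balance = 3360.7 - 3693.2 = -332.5
Trade balance (goods + services) = 1913.1 + (-332.5) = 1580.6
Net primary income = 1779.0 - 1660.3 = 118.7
Net secondary income = 158.5
Current account = 1580.6 + 118.7 + 158.5 = 1857.8
Financial account = -(1857.8 + (-288.0) + 53.7) = -1623.5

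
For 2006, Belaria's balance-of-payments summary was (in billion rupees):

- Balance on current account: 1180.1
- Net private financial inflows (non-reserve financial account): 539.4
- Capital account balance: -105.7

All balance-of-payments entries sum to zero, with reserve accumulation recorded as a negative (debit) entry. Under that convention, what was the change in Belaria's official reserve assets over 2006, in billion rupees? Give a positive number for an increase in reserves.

Official reserve transactions balance = -(1180.1 + (-105.7) + 539.4) = -1613.8
An accumulation of reserves is recorded as a debit (negative entry), so the change in the stock of reserves is the negative of that balance.
Change in official reserves = -(-1613.8) = 1613.8

1613.8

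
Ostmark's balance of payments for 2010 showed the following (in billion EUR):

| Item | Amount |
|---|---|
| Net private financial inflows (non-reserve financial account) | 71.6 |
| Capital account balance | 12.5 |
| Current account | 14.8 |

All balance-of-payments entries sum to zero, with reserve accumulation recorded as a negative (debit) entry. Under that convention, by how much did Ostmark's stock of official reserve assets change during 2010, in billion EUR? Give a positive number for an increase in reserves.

Official reserve transactions balance = -(14.8 + 12.5 + 71.6) = -98.9
An accumulation of reserves is recorded as a debit (negative entry), so the change in the stock of reserves is the negative of that balance.
Change in official reserves = -(-98.9) = 98.9

98.9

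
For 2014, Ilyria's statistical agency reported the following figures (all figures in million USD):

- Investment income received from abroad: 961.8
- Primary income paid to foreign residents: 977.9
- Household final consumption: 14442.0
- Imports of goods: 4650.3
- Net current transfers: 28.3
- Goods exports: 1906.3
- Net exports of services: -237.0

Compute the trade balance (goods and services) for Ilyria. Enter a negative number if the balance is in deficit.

-2981.0

Goods balance = 1906.3 - 4650.3 = -2744.0
Services balance = -237.0
Trade balance (goods + services) = -2744.0 + (-237.0) = -2981.0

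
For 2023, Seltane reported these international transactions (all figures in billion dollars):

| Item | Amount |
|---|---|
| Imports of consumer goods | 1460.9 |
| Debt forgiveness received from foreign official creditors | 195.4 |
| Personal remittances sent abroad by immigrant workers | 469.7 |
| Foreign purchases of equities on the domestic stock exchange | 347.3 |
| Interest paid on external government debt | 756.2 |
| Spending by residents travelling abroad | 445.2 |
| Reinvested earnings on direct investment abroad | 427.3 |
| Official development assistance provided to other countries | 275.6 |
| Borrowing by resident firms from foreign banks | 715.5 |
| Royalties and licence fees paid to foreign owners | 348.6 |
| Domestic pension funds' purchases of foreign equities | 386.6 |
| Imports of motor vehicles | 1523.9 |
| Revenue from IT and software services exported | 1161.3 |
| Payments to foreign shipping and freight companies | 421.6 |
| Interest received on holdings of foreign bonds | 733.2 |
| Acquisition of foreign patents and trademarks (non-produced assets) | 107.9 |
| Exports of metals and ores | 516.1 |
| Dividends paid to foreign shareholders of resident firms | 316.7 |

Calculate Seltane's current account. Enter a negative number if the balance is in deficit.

-3180.5

Goods: -1460.9 + 516.1 - 1523.9 = -2468.7
Services: 1161.3 - 421.6 - 445.2 - 348.6 = -54.1
Primary income: -756.2 + 427.3 - 316.7 + 733.2 = 87.6
Secondary income: -469.7 - 275.6 = -745.3
Current account = (-2468.7) + (-54.1) + 87.6 + (-745.3) = -3180.5
(Excluded from the current account — capital account: debt forgiveness received from foreign official creditors 195.4, acquisition of foreign patents and trademarks (non-produced assets) 107.9; financial account: foreign purchases of equities on the domestic stock exchange 347.3, borrowing by resident firms from foreign banks 715.5, domestic pension funds' purchases of foreign equities 386.6.)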